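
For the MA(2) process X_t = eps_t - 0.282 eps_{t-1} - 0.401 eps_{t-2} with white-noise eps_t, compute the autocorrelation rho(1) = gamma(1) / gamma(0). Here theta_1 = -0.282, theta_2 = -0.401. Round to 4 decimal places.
\rho(1) = -0.1362

For an MA(q) process with theta_0 = 1, the autocovariance is
  gamma(k) = sigma^2 * sum_{i=0..q-k} theta_i * theta_{i+k},
and rho(k) = gamma(k) / gamma(0). Sigma^2 cancels.
  numerator   = (1)*(-0.282) + (-0.282)*(-0.401) = -0.168918.
  denominator = (1)^2 + (-0.282)^2 + (-0.401)^2 = 1.240325.
  rho(1) = -0.168918 / 1.240325 = -0.1362.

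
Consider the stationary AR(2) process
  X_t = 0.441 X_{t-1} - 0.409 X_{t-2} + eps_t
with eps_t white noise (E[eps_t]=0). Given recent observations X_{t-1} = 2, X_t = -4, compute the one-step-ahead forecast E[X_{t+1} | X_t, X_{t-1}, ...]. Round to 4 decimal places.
E[X_{t+1} \mid \mathcal F_t] = -2.5820

For an AR(p) model X_t = c + sum_i phi_i X_{t-i} + eps_t, the
one-step-ahead conditional mean is
  E[X_{t+1} | X_t, ...] = c + sum_i phi_i X_{t+1-i}.
Substitute known values:
  E[X_{t+1} | ...] = (0.441) * (-4) + (-0.409) * (2)
                   = -2.5820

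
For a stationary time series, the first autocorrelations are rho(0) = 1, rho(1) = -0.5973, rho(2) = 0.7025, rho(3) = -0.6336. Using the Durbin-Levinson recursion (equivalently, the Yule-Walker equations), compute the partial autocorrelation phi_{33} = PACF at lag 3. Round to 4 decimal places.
\phi_{33} = -0.2590

The PACF at lag k is phi_{kk}, the last component of the solution
to the Yule-Walker system G_k phi = r_k where
  (G_k)_{ij} = rho(|i - j|), (r_k)_i = rho(i), i,j = 1..k.
Equivalently, Durbin-Levinson gives phi_{kk} iteratively:
  phi_{11} = rho(1)
  phi_{kk} = [rho(k) - sum_{j=1..k-1} phi_{k-1,j} rho(k-j)]
            / [1 - sum_{j=1..k-1} phi_{k-1,j} rho(j)],
  phi_{k,j} = phi_{k-1,j} - phi_{kk} phi_{k-1,k-j},  j = 1..k-1.
Step k = 1:
  phi_11 = rho(1) = -0.5973.
Step k = 2:
  phi_22 = [rho(2) - phi_11 rho(1)] / [1 - phi_11 rho(1)] = [0.7025 - (-0.5973)(-0.5973)] / [1 - (-0.5973)(-0.5973)]
         = 0.34573271 / 0.64323271 = 0.537492.
  Update: phi_21 = phi_11 - phi_22 phi_11 = -0.5973 - (0.537492)(-0.5973) = -0.276256.
Step k = 3:
  phi_33 = [rho(3) - phi_21 rho(2) - phi_22 rho(1)] / [1 - phi_21 rho(1) - phi_22 rho(2)]
    numerator   = -0.6336 - (-0.276256)(0.7025) - (0.537492)(-0.5973) = -0.11848609
    denominator = 1 - (-0.276256)(-0.5973) - (0.537492)(0.7025) = 0.457404
  phi_33 = -0.11848609 / 0.457404 = -0.259.
Therefore phi_{33} = -0.2590.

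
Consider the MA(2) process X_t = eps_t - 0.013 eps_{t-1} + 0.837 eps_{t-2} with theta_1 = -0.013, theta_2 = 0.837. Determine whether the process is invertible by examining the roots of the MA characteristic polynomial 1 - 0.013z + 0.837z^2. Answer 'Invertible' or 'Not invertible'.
\text{Invertible}

The MA(q) characteristic polynomial is P(z) = 1 - 0.013z + 0.837z^2.
Invertibility requires all roots to lie outside the unit circle, i.e. |z| > 1 for every root.
Set 1 + (-0.013) z + (0.837) z^2 = 0, i.e. a z^2 + b z + c = 0 with a = 0.837, b = -0.013, c = 1.
Discriminant D = b^2 - 4ac = (-0.013)^2 - 4*(0.837)*1 = 0.000169 - (3.348) = -3.347831.
D < 0, so the roots are the complex-conjugate pair z = (-b +/- i sqrt(-D)) / (2a) = 0.0078 +/- 1.093i.
For a conjugate pair |z|^2 = z * conj(z) = (product of roots) = c/a = 1/(0.837) = 1.194743, so |z| = sqrt(1.194743) = 1.093 for both roots.
Moduli of all roots: 1.0930, 1.0930.
All moduli strictly greater than 1? Yes.
Verdict: Invertible.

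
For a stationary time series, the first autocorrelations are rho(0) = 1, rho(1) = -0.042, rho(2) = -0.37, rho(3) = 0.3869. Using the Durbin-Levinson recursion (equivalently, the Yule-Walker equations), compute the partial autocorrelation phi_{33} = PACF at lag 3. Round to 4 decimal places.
\phi_{33} = 0.4070

The PACF at lag k is phi_{kk}, the last component of the solution
to the Yule-Walker system G_k phi = r_k where
  (G_k)_{ij} = rho(|i - j|), (r_k)_i = rho(i), i,j = 1..k.
Equivalently, Durbin-Levinson gives phi_{kk} iteratively:
  phi_{11} = rho(1)
  phi_{kk} = [rho(k) - sum_{j=1..k-1} phi_{k-1,j} rho(k-j)]
            / [1 - sum_{j=1..k-1} phi_{k-1,j} rho(j)],
  phi_{k,j} = phi_{k-1,j} - phi_{kk} phi_{k-1,k-j},  j = 1..k-1.
Step k = 1:
  phi_11 = rho(1) = -0.042.
Step k = 2:
  phi_22 = [rho(2) - phi_11 rho(1)] / [1 - phi_11 rho(1)] = [-0.37 - (-0.042)(-0.042)] / [1 - (-0.042)(-0.042)]
         = -0.371764 / 0.998236 = -0.372421.
  Update: phi_21 = phi_11 - phi_22 phi_11 = -0.042 - (-0.372421)(-0.042) = -0.057642.
Step k = 3:
  phi_33 = [rho(3) - phi_21 rho(2) - phi_22 rho(1)] / [1 - phi_21 rho(1) - phi_22 rho(2)]
    numerator   = 0.3869 - (-0.057642)(-0.37) - (-0.372421)(-0.042) = 0.3499309
    denominator = 1 - (-0.057642)(-0.042) - (-0.372421)(-0.37) = 0.8597833
  phi_33 = 0.3499309 / 0.8597833 = 0.407.
Therefore phi_{33} = 0.4070.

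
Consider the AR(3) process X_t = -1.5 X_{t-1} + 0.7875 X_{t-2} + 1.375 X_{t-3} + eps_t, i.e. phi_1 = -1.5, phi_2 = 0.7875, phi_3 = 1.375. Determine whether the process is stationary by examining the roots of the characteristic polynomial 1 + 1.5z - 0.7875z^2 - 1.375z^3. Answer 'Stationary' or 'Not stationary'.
\text{Not stationary}

The AR(p) characteristic polynomial is P(z) = 1 + 1.5z - 0.7875z^2 - 1.375z^3.
Stationarity requires all roots to lie outside the unit circle, i.e. |z| > 1 for every root.
Degree 3: look for a simple real root z0 first, then factor out (1 - z/z0) and solve the remaining quadratic.
Testing z0 = -0.8: P(-0.8) = 1 + (1.5)(-0.8) + (-0.7875)(-0.8)^2 + (-1.375)(-0.8)^3
  = 1 + (-1.2) + (-0.504) + (0.704) = 0.  So z_0 = -0.8 is a root, |z_0| = 0.8.
Divide out the factor (1 + 1.25 z) = (1 - z/z0) (since 1/z0 = -1.25):
  P(z) = (1 + 1.25 z)(1 + (0.25) z + (-1.1) z^2)
  [check: z-coef 0.25 - (-1.25) = 1.5; z^2-coef -1.1 - (-1.25)(0.25) = -0.7875; z^3-coef -(-1.25)(-1.1) = -1.375.]
Remaining roots from the quadratic factor 1 + (0.25) z + (-1.1) z^2:
  Set 1 + (0.25) z + (-1.1) z^2 = 0, i.e. a z^2 + b z + c = 0 with a = -1.1, b = 0.25, c = 1.
  Discriminant D = b^2 - 4ac = (0.25)^2 - 4*(-1.1)*1 = 0.0625 - (-4.4) = 4.4625.
  D >= 0, so the roots are real: z = (-b +/- sqrt(D)) / (2a) = (-0.25 +/- 2.112463) / (-2.2).
    z_1 = (-0.25 + 2.112463) / (-2.2) = -0.8466,   |z_1| = 0.8466.
    z_2 = (-0.25 - 2.112463) / (-2.2) = 1.0738,   |z_2| = 1.0738.
Moduli of all roots: 0.8000, 0.8466, 1.0738.
All moduli strictly greater than 1? No.
Verdict: Not stationary.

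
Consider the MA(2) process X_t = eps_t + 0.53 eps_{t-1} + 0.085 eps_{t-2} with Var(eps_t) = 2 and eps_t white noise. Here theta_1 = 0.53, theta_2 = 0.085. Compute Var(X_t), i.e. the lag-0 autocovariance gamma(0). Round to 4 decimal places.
\gamma(0) = 2.5763

For an MA(q) process X_t = eps_t + sum_i theta_i eps_{t-i} with
Var(eps_t) = sigma^2, the variance is
  gamma(0) = sigma^2 * (1 + sum_i theta_i^2).
  sum_i theta_i^2 = (0.53)^2 + (0.085)^2 = 0.2809 + 0.007225 = 0.288125.
  gamma(0) = 2 * (1 + 0.288125) = 2 * 1.288125 = 2.57625, which rounds to 2.5763.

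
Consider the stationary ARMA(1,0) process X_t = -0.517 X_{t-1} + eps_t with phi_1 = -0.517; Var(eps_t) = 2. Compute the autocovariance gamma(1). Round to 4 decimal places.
\gamma(1) = -1.4112

Multiply the model equation by X_{t-k} and take expectations. With theta_0 = psi_0 = 1 and psi_j the MA(infinity) weights, this gives
  gamma(k) - sum_i phi_i gamma(k-i) = c_k,
  c_k = sigma^2 * sum_{j=k..q} theta_j psi_{j-k}   (c_k = 0 for k > q),
using gamma(-m) = gamma(m).
Pure AR (q = 0): c_0 = sigma^2 = 2, c_k = 0 for k >= 1.
Equations for k = 0 and k = 1 (AR order 1):
  gamma(0) = phi_1 gamma(1) + c_0
  gamma(1) = phi_1 gamma(0) + c_1
Substituting the second into the first: gamma(0) (1 - phi_1^2) = c_0 + phi_1 c_1, so
  gamma(0) = c_0 / (1 - phi_1^2) = 2 / (1 - (-0.517)^2) = 2 / 0.732711 = 2.729589.
  gamma(1) = phi_1 gamma(0) = (-0.517)(2.729589) = -1.411198.
Therefore gamma(1) = -1.4112 (to 4 decimal places).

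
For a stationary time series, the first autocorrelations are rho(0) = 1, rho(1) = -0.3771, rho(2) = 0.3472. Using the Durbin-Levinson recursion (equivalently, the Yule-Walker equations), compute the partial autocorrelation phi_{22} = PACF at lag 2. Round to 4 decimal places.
\phi_{22} = 0.2390

The PACF at lag k is phi_{kk}, the last component of the solution
to the Yule-Walker system G_k phi = r_k where
  (G_k)_{ij} = rho(|i - j|), (r_k)_i = rho(i), i,j = 1..k.
Equivalently, Durbin-Levinson gives phi_{kk} iteratively:
  phi_{11} = rho(1)
  phi_{kk} = [rho(k) - sum_{j=1..k-1} phi_{k-1,j} rho(k-j)]
            / [1 - sum_{j=1..k-1} phi_{k-1,j} rho(j)],
  phi_{k,j} = phi_{k-1,j} - phi_{kk} phi_{k-1,k-j},  j = 1..k-1.
Step k = 1:
  phi_11 = rho(1) = -0.3771.
Step k = 2:
  phi_22 = [rho(2) - phi_11 rho(1)] / [1 - phi_11 rho(1)] = [0.3472 - (-0.3771)(-0.3771)] / [1 - (-0.3771)(-0.3771)]
         = 0.20499559 / 0.85779559 = 0.239.
Therefore phi_{22} = 0.2390.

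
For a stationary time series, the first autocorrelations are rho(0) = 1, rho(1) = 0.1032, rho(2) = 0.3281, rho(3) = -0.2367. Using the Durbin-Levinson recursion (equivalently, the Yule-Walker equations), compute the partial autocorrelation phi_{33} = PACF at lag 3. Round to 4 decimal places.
\phi_{33} = -0.3299

The PACF at lag k is phi_{kk}, the last component of the solution
to the Yule-Walker system G_k phi = r_k where
  (G_k)_{ij} = rho(|i - j|), (r_k)_i = rho(i), i,j = 1..k.
Equivalently, Durbin-Levinson gives phi_{kk} iteratively:
  phi_{11} = rho(1)
  phi_{kk} = [rho(k) - sum_{j=1..k-1} phi_{k-1,j} rho(k-j)]
            / [1 - sum_{j=1..k-1} phi_{k-1,j} rho(j)],
  phi_{k,j} = phi_{k-1,j} - phi_{kk} phi_{k-1,k-j},  j = 1..k-1.
Step k = 1:
  phi_11 = rho(1) = 0.1032.
Step k = 2:
  phi_22 = [rho(2) - phi_11 rho(1)] / [1 - phi_11 rho(1)] = [0.3281 - (0.1032)(0.1032)] / [1 - (0.1032)(0.1032)]
         = 0.31744976 / 0.98934976 = 0.320867.
  Update: phi_21 = phi_11 - phi_22 phi_11 = 0.1032 - (0.320867)(0.1032) = 0.070087.
Step k = 3:
  phi_33 = [rho(3) - phi_21 rho(2) - phi_22 rho(1)] / [1 - phi_21 rho(1) - phi_22 rho(2)]
    numerator   = -0.2367 - (0.070087)(0.3281) - (0.320867)(0.1032) = -0.29280887
    denominator = 1 - (0.070087)(0.1032) - (0.320867)(0.3281) = 0.88749059
  phi_33 = -0.29280887 / 0.88749059 = -0.3299.
Therefore phi_{33} = -0.3299.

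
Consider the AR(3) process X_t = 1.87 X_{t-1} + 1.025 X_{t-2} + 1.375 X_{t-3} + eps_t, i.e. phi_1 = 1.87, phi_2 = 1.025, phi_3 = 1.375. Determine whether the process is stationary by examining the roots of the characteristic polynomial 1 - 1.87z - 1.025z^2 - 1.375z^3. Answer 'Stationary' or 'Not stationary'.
\text{Not stationary}

The AR(p) characteristic polynomial is P(z) = 1 - 1.87z - 1.025z^2 - 1.375z^3.
Stationarity requires all roots to lie outside the unit circle, i.e. |z| > 1 for every root.
Degree 3: look for a simple real root z0 first, then factor out (1 - z/z0) and solve the remaining quadratic.
Testing z0 = 0.4: P(0.4) = 1 + (-1.87)(0.4) + (-1.025)(0.4)^2 + (-1.375)(0.4)^3
  = 1 + (-0.748) + (-0.164) + (-0.088) = 0.  So z_0 = 0.4 is a root, |z_0| = 0.4.
Divide out the factor (1 - 2.5 z) = (1 - z/z0) (since 1/z0 = 2.5):
  P(z) = (1 - 2.5 z)(1 + (0.63) z + (0.55) z^2)
  [check: z-coef 0.63 - (2.5) = -1.87; z^2-coef 0.55 - (2.5)(0.63) = -1.025; z^3-coef -(2.5)(0.55) = -1.375.]
Remaining roots from the quadratic factor 1 + (0.63) z + (0.55) z^2:
  Set 1 + (0.63) z + (0.55) z^2 = 0, i.e. a z^2 + b z + c = 0 with a = 0.55, b = 0.63, c = 1.
  Discriminant D = b^2 - 4ac = (0.63)^2 - 4*(0.55)*1 = 0.3969 - (2.2) = -1.8031.
  D < 0, so the roots are the complex-conjugate pair z = (-b +/- i sqrt(-D)) / (2a) = -0.5727 +/- 1.2207i.
  For a conjugate pair |z|^2 = z * conj(z) = (product of roots) = c/a = 1/(0.55) = 1.818182, so |z| = sqrt(1.818182) = 1.3484 for both roots.
Moduli of all roots: 0.4000, 1.3484, 1.3484.
All moduli strictly greater than 1? No.
Verdict: Not stationary.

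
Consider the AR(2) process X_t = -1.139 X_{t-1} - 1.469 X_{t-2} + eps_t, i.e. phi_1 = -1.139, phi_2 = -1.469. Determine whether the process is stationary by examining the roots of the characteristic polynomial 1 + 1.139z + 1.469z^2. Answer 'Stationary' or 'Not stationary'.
\text{Not stationary}

The AR(p) characteristic polynomial is P(z) = 1 + 1.139z + 1.469z^2.
Stationarity requires all roots to lie outside the unit circle, i.e. |z| > 1 for every root.
Set 1 + (1.139) z + (1.469) z^2 = 0, i.e. a z^2 + b z + c = 0 with a = 1.469, b = 1.139, c = 1.
Discriminant D = b^2 - 4ac = (1.139)^2 - 4*(1.469)*1 = 1.297321 - (5.876) = -4.578679.
D < 0, so the roots are the complex-conjugate pair z = (-b +/- i sqrt(-D)) / (2a) = -0.3877 +/- 0.7283i.
For a conjugate pair |z|^2 = z * conj(z) = (product of roots) = c/a = 1/(1.469) = 0.680735, so |z| = sqrt(0.680735) = 0.8251 for both roots.
Moduli of all roots: 0.8251, 0.8251.
All moduli strictly greater than 1? No.
Verdict: Not stationary.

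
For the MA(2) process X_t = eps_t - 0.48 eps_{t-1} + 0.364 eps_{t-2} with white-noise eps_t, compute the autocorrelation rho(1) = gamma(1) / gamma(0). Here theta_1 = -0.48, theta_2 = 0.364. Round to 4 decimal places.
\rho(1) = -0.4804

For an MA(q) process with theta_0 = 1, the autocovariance is
  gamma(k) = sigma^2 * sum_{i=0..q-k} theta_i * theta_{i+k},
and rho(k) = gamma(k) / gamma(0). Sigma^2 cancels.
  numerator   = (1)*(-0.48) + (-0.48)*(0.364) = -0.65472.
  denominator = (1)^2 + (-0.48)^2 + (0.364)^2 = 1.362896.
  rho(1) = -0.65472 / 1.362896 = -0.4804.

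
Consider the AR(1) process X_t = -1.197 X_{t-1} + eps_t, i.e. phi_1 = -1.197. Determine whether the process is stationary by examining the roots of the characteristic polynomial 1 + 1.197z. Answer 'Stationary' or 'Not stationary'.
\text{Not stationary}

The AR(p) characteristic polynomial is P(z) = 1 + 1.197z.
Stationarity requires all roots to lie outside the unit circle, i.e. |z| > 1 for every root.
This is linear in z: 1 + (1.197) z = 0  =>  z = -1/(1.197) = -0.835422,  |z| = 0.835422.
Moduli of all roots: 0.8354.
All moduli strictly greater than 1? No.
Verdict: Not stationary.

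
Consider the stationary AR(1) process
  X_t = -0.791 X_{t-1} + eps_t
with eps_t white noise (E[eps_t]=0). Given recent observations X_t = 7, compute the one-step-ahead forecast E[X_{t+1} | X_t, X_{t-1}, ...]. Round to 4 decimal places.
E[X_{t+1} \mid \mathcal F_t] = -5.5370

For an AR(p) model X_t = c + sum_i phi_i X_{t-i} + eps_t, the
one-step-ahead conditional mean is
  E[X_{t+1} | X_t, ...] = c + sum_i phi_i X_{t+1-i}.
Substitute known values:
  E[X_{t+1} | ...] = (-0.791) * (7)
                   = -5.5370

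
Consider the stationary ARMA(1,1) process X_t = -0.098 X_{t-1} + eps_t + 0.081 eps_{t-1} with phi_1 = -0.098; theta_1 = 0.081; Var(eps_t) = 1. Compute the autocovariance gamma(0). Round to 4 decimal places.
\gamma(0) = 1.0003

Multiply the model equation by X_{t-k} and take expectations. With theta_0 = psi_0 = 1 and psi_j the MA(infinity) weights, this gives
  gamma(k) - sum_i phi_i gamma(k-i) = c_k,
  c_k = sigma^2 * sum_{j=k..q} theta_j psi_{j-k}   (c_k = 0 for k > q),
using gamma(-m) = gamma(m).
psi-weights needed (psi_j = theta_j + sum_i phi_i psi_{j-i}):
  psi_1 = theta_1 + phi_1 = 0.081 + (-0.098) = -0.017
Right-hand sides:
  c_0 = sigma^2 (1 + theta_1 psi_1) = 1 * (1 + (0.081)(-0.017)) = 1 * 0.998623 = 0.998623
  c_1 = sigma^2 theta_1 = 1 * (0.081) = 0.081
  c_2 = 0
Equations for k = 0 and k = 1 (AR order 1):
  gamma(0) = phi_1 gamma(1) + c_0
  gamma(1) = phi_1 gamma(0) + c_1
Substituting the second into the first: gamma(0) (1 - phi_1^2) = c_0 + phi_1 c_1, so
  gamma(0) = (c_0 + phi_1 c_1) / (1 - phi_1^2) = (0.998623 + (-0.098)(0.081)) / (1 - (-0.098)^2) = 0.990685 / 0.990396 = 1.000292.
Therefore gamma(0) = 1.0003 (to 4 decimal places).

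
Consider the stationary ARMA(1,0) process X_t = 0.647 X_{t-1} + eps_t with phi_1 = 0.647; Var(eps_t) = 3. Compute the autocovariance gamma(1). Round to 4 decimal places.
\gamma(1) = 3.3385

Multiply the model equation by X_{t-k} and take expectations. With theta_0 = psi_0 = 1 and psi_j the MA(infinity) weights, this gives
  gamma(k) - sum_i phi_i gamma(k-i) = c_k,
  c_k = sigma^2 * sum_{j=k..q} theta_j psi_{j-k}   (c_k = 0 for k > q),
using gamma(-m) = gamma(m).
Pure AR (q = 0): c_0 = sigma^2 = 3, c_k = 0 for k >= 1.
Equations for k = 0 and k = 1 (AR order 1):
  gamma(0) = phi_1 gamma(1) + c_0
  gamma(1) = phi_1 gamma(0) + c_1
Substituting the second into the first: gamma(0) (1 - phi_1^2) = c_0 + phi_1 c_1, so
  gamma(0) = c_0 / (1 - phi_1^2) = 3 / (1 - (0.647)^2) = 3 / 0.581391 = 5.160039.
  gamma(1) = phi_1 gamma(0) = (0.647)(5.160039) = 3.338545.
Therefore gamma(1) = 3.3385 (to 4 decimal places).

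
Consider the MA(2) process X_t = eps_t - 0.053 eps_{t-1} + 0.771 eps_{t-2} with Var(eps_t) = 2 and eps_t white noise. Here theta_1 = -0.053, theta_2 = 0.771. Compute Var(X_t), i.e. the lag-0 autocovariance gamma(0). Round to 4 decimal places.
\gamma(0) = 3.1945

For an MA(q) process X_t = eps_t + sum_i theta_i eps_{t-i} with
Var(eps_t) = sigma^2, the variance is
  gamma(0) = sigma^2 * (1 + sum_i theta_i^2).
  sum_i theta_i^2 = (-0.053)^2 + (0.771)^2 = 0.002809 + 0.594441 = 0.59725.
  gamma(0) = 2 * (1 + 0.59725) = 2 * 1.59725 = 3.1945.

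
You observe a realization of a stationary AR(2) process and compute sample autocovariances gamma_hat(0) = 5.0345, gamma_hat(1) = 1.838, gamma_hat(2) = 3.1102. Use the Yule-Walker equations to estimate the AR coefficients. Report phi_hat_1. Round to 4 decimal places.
\hat\phi_{1} = 0.1610

The Yule-Walker equations for an AR(p) process read, in matrix form,
  Gamma_p phi = r_p,   with   (Gamma_p)_{ij} = gamma(|i - j|),
                       (r_p)_i = gamma(i),   i,j = 1..p.
Substitute the sample gammas (Toeplitz matrix and right-hand side of size 2):
  Gamma_p = [[5.0345, 1.838], [1.838, 5.0345]]
  r_p     = [1.838, 3.1102]
Written out:
  5.0345 phi_1 + 1.838 phi_2 = 1.838
  1.838 phi_1 + 5.0345 phi_2 = 3.1102
Solve by Cramer's rule:
  det = gamma(0)^2 - gamma(1)^2 = (5.0345)^2 - (1.838)^2 = 25.34619025 - 3.378244 = 21.96794625
  phi_hat_1 = [gamma(1) gamma(0) - gamma(1) gamma(2)] / det = [(1.838)(5.0345) - (1.838)(3.1102)] / 21.96794625 = 3.5368634 / 21.96794625 = 0.161
  phi_hat_2 = [gamma(0) gamma(2) - gamma(1)^2] / det = [(5.0345)(3.1102) - (1.838)^2] / 21.96794625 = 12.2800579 / 21.96794625 = 0.559
So phi_hat = [0.1610, 0.5590].
Therefore phi_hat_1 = 0.1610.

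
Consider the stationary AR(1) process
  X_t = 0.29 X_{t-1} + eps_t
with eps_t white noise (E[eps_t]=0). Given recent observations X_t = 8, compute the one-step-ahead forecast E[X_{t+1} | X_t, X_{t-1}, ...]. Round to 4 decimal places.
E[X_{t+1} \mid \mathcal F_t] = 2.3200

For an AR(p) model X_t = c + sum_i phi_i X_{t-i} + eps_t, the
one-step-ahead conditional mean is
  E[X_{t+1} | X_t, ...] = c + sum_i phi_i X_{t+1-i}.
Substitute known values:
  E[X_{t+1} | ...] = (0.29) * (8)
                   = 2.3200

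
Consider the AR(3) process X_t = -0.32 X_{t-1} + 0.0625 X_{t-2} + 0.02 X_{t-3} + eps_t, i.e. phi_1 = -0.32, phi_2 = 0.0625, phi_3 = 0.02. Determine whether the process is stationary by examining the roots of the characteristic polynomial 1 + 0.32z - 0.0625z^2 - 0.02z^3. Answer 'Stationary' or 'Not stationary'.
\text{Stationary}

The AR(p) characteristic polynomial is P(z) = 1 + 0.32z - 0.0625z^2 - 0.02z^3.
Stationarity requires all roots to lie outside the unit circle, i.e. |z| > 1 for every root.
Degree 3: look for a simple real root z0 first, then factor out (1 - z/z0) and solve the remaining quadratic.
Testing z0 = -4: P(-4) = 1 + (0.32)(-4) + (-0.0625)(-4)^2 + (-0.02)(-4)^3
  = 1 + (-1.28) + (-1) + (1.28) = 0.  So z_0 = -4 is a root, |z_0| = 4.
Divide out the factor (1 + 0.25 z) = (1 - z/z0) (since 1/z0 = -0.25):
  P(z) = (1 + 0.25 z)(1 + (0.07) z + (-0.08) z^2)
  [check: z-coef 0.07 - (-0.25) = 0.32; z^2-coef -0.08 - (-0.25)(0.07) = -0.0625; z^3-coef -(-0.25)(-0.08) = -0.02.]
Remaining roots from the quadratic factor 1 + (0.07) z + (-0.08) z^2:
  Set 1 + (0.07) z + (-0.08) z^2 = 0, i.e. a z^2 + b z + c = 0 with a = -0.08, b = 0.07, c = 1.
  Discriminant D = b^2 - 4ac = (0.07)^2 - 4*(-0.08)*1 = 0.0049 - (-0.32) = 0.3249.
  D >= 0, so the roots are real: z = (-b +/- sqrt(D)) / (2a) = (-0.07 +/- 0.57) / (-0.16).
    z_1 = (-0.07 + 0.57) / (-0.16) = -3.125,   |z_1| = 3.125.
    z_2 = (-0.07 - 0.57) / (-0.16) = 4,   |z_2| = 4.
Moduli of all roots: 4.0000, 3.1250, 4.0000.
All moduli strictly greater than 1? Yes.
Verdict: Stationary.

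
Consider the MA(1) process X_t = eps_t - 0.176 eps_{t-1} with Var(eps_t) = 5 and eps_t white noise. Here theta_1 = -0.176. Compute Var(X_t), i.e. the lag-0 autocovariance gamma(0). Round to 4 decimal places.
\gamma(0) = 5.1549

For an MA(q) process X_t = eps_t + sum_i theta_i eps_{t-i} with
Var(eps_t) = sigma^2, the variance is
  gamma(0) = sigma^2 * (1 + sum_i theta_i^2).
  sum_i theta_i^2 = (-0.176)^2 = 0.030976.
  gamma(0) = 5 * (1 + 0.030976) = 5 * 1.030976 = 5.15488, which rounds to 5.1549.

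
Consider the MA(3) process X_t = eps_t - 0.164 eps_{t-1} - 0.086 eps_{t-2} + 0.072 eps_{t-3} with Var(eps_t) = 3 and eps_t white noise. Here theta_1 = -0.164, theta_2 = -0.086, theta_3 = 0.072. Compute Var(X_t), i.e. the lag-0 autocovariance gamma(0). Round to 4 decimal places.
\gamma(0) = 3.1184

For an MA(q) process X_t = eps_t + sum_i theta_i eps_{t-i} with
Var(eps_t) = sigma^2, the variance is
  gamma(0) = sigma^2 * (1 + sum_i theta_i^2).
  sum_i theta_i^2 = (-0.164)^2 + (-0.086)^2 + (0.072)^2 = 0.026896 + 0.007396 + 0.005184 = 0.039476.
  gamma(0) = 3 * (1 + 0.039476) = 3 * 1.039476 = 3.118428, which rounds to 3.1184.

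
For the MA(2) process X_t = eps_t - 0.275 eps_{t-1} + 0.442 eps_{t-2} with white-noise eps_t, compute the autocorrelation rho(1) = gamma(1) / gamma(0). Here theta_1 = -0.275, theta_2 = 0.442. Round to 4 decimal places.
\rho(1) = -0.3120

For an MA(q) process with theta_0 = 1, the autocovariance is
  gamma(k) = sigma^2 * sum_{i=0..q-k} theta_i * theta_{i+k},
and rho(k) = gamma(k) / gamma(0). Sigma^2 cancels.
  numerator   = (1)*(-0.275) + (-0.275)*(0.442) = -0.39655.
  denominator = (1)^2 + (-0.275)^2 + (0.442)^2 = 1.270989.
  rho(1) = -0.39655 / 1.270989 = -0.3120.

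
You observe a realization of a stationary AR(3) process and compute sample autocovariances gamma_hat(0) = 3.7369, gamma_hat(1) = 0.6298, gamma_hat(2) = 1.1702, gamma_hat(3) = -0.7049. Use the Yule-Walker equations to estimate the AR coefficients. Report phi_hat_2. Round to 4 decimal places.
\hat\phi_{2} = 0.3300

The Yule-Walker equations for an AR(p) process read, in matrix form,
  Gamma_p phi = r_p,   with   (Gamma_p)_{ij} = gamma(|i - j|),
                       (r_p)_i = gamma(i),   i,j = 1..p.
Substitute the sample gammas (Toeplitz matrix and right-hand side of size 3):
  Gamma_p = [[3.7369, 0.6298, 1.1702], [0.6298, 3.7369, 0.6298], [1.1702, 0.6298, 3.7369]]
  r_p     = [0.6298, 1.1702, -0.7049]
Written out (R1..R3):
  (R1) 3.7369 phi_1 + 0.6298 phi_2 + 1.1702 phi_3 = 0.6298
  (R2) 0.6298 phi_1 + 3.7369 phi_2 + 0.6298 phi_3 = 1.1702
  (R3) 1.1702 phi_1 + 0.6298 phi_2 + 3.7369 phi_3 = -0.7049
Gaussian elimination:
  R2 <- R2 - (0.6298/3.7369) R1 = R2 - (0.168535) R1:  3.630756 phi_2 + 0.43258 phi_3 = 1.064056
  R3 <- R3 - (1.1702/3.7369) R1 = R3 - (0.313147) R1:  0.43258 phi_2 + 3.370455 phi_3 = -0.90212
  R3 <- R3 - (0.43258/3.630756) R2 = R3 - (0.119143) R2:  3.318916 phi_3 = -1.028895
Back-substitution:
  phi_hat_3 = -1.028895 / 3.318916 = -0.310009
  phi_hat_2 = (1.064056 - (0.43258)(-0.310009)) / 3.630756 = 0.330003
  phi_hat_1 = (0.6298 - (0.6298)(0.330003) - (1.1702)(-0.310009)) / 3.7369 = 0.209997
So phi_hat = [0.2100, 0.3300, -0.3100].
Therefore phi_hat_2 = 0.3300.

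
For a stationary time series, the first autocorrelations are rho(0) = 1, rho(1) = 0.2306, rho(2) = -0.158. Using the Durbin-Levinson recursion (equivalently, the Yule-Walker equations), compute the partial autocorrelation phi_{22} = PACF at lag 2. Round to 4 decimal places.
\phi_{22} = -0.2230

The PACF at lag k is phi_{kk}, the last component of the solution
to the Yule-Walker system G_k phi = r_k where
  (G_k)_{ij} = rho(|i - j|), (r_k)_i = rho(i), i,j = 1..k.
Equivalently, Durbin-Levinson gives phi_{kk} iteratively:
  phi_{11} = rho(1)
  phi_{kk} = [rho(k) - sum_{j=1..k-1} phi_{k-1,j} rho(k-j)]
            / [1 - sum_{j=1..k-1} phi_{k-1,j} rho(j)],
  phi_{k,j} = phi_{k-1,j} - phi_{kk} phi_{k-1,k-j},  j = 1..k-1.
Step k = 1:
  phi_11 = rho(1) = 0.2306.
Step k = 2:
  phi_22 = [rho(2) - phi_11 rho(1)] / [1 - phi_11 rho(1)] = [-0.158 - (0.2306)(0.2306)] / [1 - (0.2306)(0.2306)]
         = -0.21117636 / 0.94682364 = -0.223.
Therefore phi_{22} = -0.2230.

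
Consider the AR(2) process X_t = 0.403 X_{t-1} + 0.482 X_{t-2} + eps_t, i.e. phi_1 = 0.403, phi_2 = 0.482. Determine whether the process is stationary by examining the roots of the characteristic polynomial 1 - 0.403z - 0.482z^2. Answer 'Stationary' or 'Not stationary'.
\text{Stationary}

The AR(p) characteristic polynomial is P(z) = 1 - 0.403z - 0.482z^2.
Stationarity requires all roots to lie outside the unit circle, i.e. |z| > 1 for every root.
Set 1 + (-0.403) z + (-0.482) z^2 = 0, i.e. a z^2 + b z + c = 0 with a = -0.482, b = -0.403, c = 1.
Discriminant D = b^2 - 4ac = (-0.403)^2 - 4*(-0.482)*1 = 0.162409 - (-1.928) = 2.090409.
D >= 0, so the roots are real: z = (-b +/- sqrt(D)) / (2a) = (0.403 +/- 1.445825) / (-0.964).
  z_1 = (0.403 + 1.445825) / (-0.964) = -1.9179,   |z_1| = 1.9179.
  z_2 = (0.403 - 1.445825) / (-0.964) = 1.0818,   |z_2| = 1.0818.
Moduli of all roots: 1.9179, 1.0818.
All moduli strictly greater than 1? Yes.
Verdict: Stationary.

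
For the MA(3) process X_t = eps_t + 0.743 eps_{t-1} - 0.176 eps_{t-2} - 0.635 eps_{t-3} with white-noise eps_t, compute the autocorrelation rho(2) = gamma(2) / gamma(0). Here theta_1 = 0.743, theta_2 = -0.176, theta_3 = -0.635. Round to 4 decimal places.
\rho(2) = -0.3261

For an MA(q) process with theta_0 = 1, the autocovariance is
  gamma(k) = sigma^2 * sum_{i=0..q-k} theta_i * theta_{i+k},
and rho(k) = gamma(k) / gamma(0). Sigma^2 cancels.
  numerator   = (1)*(-0.176) + (0.743)*(-0.635) = -0.647805.
  denominator = (1)^2 + (0.743)^2 + (-0.176)^2 + (-0.635)^2 = 1.98625.
  rho(2) = -0.647805 / 1.98625 = -0.3261.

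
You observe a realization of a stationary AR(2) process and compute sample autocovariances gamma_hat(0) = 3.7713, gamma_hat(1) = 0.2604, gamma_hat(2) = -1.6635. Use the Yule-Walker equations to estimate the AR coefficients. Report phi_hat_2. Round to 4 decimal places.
\hat\phi_{2} = -0.4480

The Yule-Walker equations for an AR(p) process read, in matrix form,
  Gamma_p phi = r_p,   with   (Gamma_p)_{ij} = gamma(|i - j|),
                       (r_p)_i = gamma(i),   i,j = 1..p.
Substitute the sample gammas (Toeplitz matrix and right-hand side of size 2):
  Gamma_p = [[3.7713, 0.2604], [0.2604, 3.7713]]
  r_p     = [0.2604, -1.6635]
Written out:
  3.7713 phi_1 + 0.2604 phi_2 = 0.2604
  0.2604 phi_1 + 3.7713 phi_2 = -1.6635
Solve by Cramer's rule:
  det = gamma(0)^2 - gamma(1)^2 = (3.7713)^2 - (0.2604)^2 = 14.22270369 - 0.06780816 = 14.15489553
  phi_hat_1 = [gamma(1) gamma(0) - gamma(1) gamma(2)] / det = [(0.2604)(3.7713) - (0.2604)(-1.6635)] / 14.15489553 = 1.41522192 / 14.15489553 = 0.1
  phi_hat_2 = [gamma(0) gamma(2) - gamma(1)^2] / det = [(3.7713)(-1.6635) - (0.2604)^2] / 14.15489553 = -6.34136571 / 14.15489553 = -0.448
So phi_hat = [0.1000, -0.4480].
Therefore phi_hat_2 = -0.4480.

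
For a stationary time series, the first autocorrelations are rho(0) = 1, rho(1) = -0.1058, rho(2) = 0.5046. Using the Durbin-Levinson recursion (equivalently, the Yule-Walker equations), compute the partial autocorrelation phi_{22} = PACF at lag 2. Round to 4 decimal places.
\phi_{22} = 0.4990

The PACF at lag k is phi_{kk}, the last component of the solution
to the Yule-Walker system G_k phi = r_k where
  (G_k)_{ij} = rho(|i - j|), (r_k)_i = rho(i), i,j = 1..k.
Equivalently, Durbin-Levinson gives phi_{kk} iteratively:
  phi_{11} = rho(1)
  phi_{kk} = [rho(k) - sum_{j=1..k-1} phi_{k-1,j} rho(k-j)]
            / [1 - sum_{j=1..k-1} phi_{k-1,j} rho(j)],
  phi_{k,j} = phi_{k-1,j} - phi_{kk} phi_{k-1,k-j},  j = 1..k-1.
Step k = 1:
  phi_11 = rho(1) = -0.1058.
Step k = 2:
  phi_22 = [rho(2) - phi_11 rho(1)] / [1 - phi_11 rho(1)] = [0.5046 - (-0.1058)(-0.1058)] / [1 - (-0.1058)(-0.1058)]
         = 0.49340636 / 0.98880636 = 0.499.
Therefore phi_{22} = 0.4990.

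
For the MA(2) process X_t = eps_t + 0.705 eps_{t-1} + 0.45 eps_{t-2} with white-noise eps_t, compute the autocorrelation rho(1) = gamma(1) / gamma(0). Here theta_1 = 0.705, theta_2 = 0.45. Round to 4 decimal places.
\rho(1) = 0.6015

For an MA(q) process with theta_0 = 1, the autocovariance is
  gamma(k) = sigma^2 * sum_{i=0..q-k} theta_i * theta_{i+k},
and rho(k) = gamma(k) / gamma(0). Sigma^2 cancels.
  numerator   = (1)*(0.705) + (0.705)*(0.45) = 1.02225.
  denominator = (1)^2 + (0.705)^2 + (0.45)^2 = 1.699525.
  rho(1) = 1.02225 / 1.699525 = 0.6015.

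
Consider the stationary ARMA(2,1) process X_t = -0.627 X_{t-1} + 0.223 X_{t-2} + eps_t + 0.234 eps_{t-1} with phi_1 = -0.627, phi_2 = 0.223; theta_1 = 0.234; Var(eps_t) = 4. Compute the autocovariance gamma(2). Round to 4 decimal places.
\gamma(2) = 5.2007

Multiply the model equation by X_{t-k} and take expectations. With theta_0 = psi_0 = 1 and psi_j the MA(infinity) weights, this gives
  gamma(k) - sum_i phi_i gamma(k-i) = c_k,
  c_k = sigma^2 * sum_{j=k..q} theta_j psi_{j-k}   (c_k = 0 for k > q),
using gamma(-m) = gamma(m).
psi-weights needed (psi_j = theta_j + sum_i phi_i psi_{j-i}):
  psi_1 = theta_1 + phi_1 = 0.234 + (-0.627) = -0.393
Right-hand sides:
  c_0 = sigma^2 (1 + theta_1 psi_1) = 4 * (1 + (0.234)(-0.393)) = 4 * 0.908038 = 3.632152
  c_1 = sigma^2 theta_1 = 4 * (0.234) = 0.936
  c_2 = 0
Equations for k = 0, 1, 2 (AR order 2, c_2 = 0):
  (E0) gamma(0) = phi_1 gamma(1) + phi_2 gamma(2) + c_0
  (E1) gamma(1) = phi_1 gamma(0) + phi_2 gamma(1) + c_1
  (E2) gamma(2) = phi_1 gamma(1) + phi_2 gamma(0)
From (E1): gamma(1) = A gamma(0) + B with
  A = phi_1 / (1 - phi_2) = -0.627 / 0.777 = -0.80695,   B = c_1 / (1 - phi_2) = 0.936 / 0.777 = 1.204633.
Insert (E2) into (E0): gamma(0) (1 - phi_2^2) = phi_1 (1 + phi_2) gamma(1) + c_0.
  phi_1 (1 + phi_2) = (-0.627)(1.223) = -0.766821,   1 - phi_2^2 = 0.950271.
Replace gamma(1) by A gamma(0) + B and collect gamma(0):
  gamma(0) [0.950271 - (-0.766821)(-0.80695)] = (-0.766821)(1.204633) + 3.632152
  gamma(0) * 0.331485 = 2.708414
  gamma(0) = 2.708414 / 0.331485 = 8.170549.
  gamma(1) = A gamma(0) + B = (-0.80695)(8.170549) + (1.204633) = -5.38859.
  gamma(2) = phi_1 gamma(1) + phi_2 gamma(0) = (-0.627)(-5.38859) + (0.223)(8.170549) = 5.200678.
Therefore gamma(2) = 5.2007 (to 4 decimal places).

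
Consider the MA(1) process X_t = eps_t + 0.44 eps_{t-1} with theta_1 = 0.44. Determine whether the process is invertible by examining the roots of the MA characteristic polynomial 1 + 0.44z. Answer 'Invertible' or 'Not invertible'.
\text{Invertible}

The MA(q) characteristic polynomial is P(z) = 1 + 0.44z.
Invertibility requires all roots to lie outside the unit circle, i.e. |z| > 1 for every root.
This is linear in z: 1 + (0.44) z = 0  =>  z = -1/(0.44) = -2.272727,  |z| = 2.272727.
Moduli of all roots: 2.2727.
All moduli strictly greater than 1? Yes.
Verdict: Invertible.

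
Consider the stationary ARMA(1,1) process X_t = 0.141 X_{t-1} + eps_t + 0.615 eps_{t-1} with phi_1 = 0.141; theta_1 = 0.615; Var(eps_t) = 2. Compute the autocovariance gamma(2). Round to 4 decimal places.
\gamma(2) = 0.2364

Multiply the model equation by X_{t-k} and take expectations. With theta_0 = psi_0 = 1 and psi_j the MA(infinity) weights, this gives
  gamma(k) - sum_i phi_i gamma(k-i) = c_k,
  c_k = sigma^2 * sum_{j=k..q} theta_j psi_{j-k}   (c_k = 0 for k > q),
using gamma(-m) = gamma(m).
psi-weights needed (psi_j = theta_j + sum_i phi_i psi_{j-i}):
  psi_1 = theta_1 + phi_1 = 0.615 + (0.141) = 0.756
Right-hand sides:
  c_0 = sigma^2 (1 + theta_1 psi_1) = 2 * (1 + (0.615)(0.756)) = 2 * 1.46494 = 2.92988
  c_1 = sigma^2 theta_1 = 2 * (0.615) = 1.23
  c_2 = 0
Equations for k = 0 and k = 1 (AR order 1):
  gamma(0) = phi_1 gamma(1) + c_0
  gamma(1) = phi_1 gamma(0) + c_1
Substituting the second into the first: gamma(0) (1 - phi_1^2) = c_0 + phi_1 c_1, so
  gamma(0) = (c_0 + phi_1 c_1) / (1 - phi_1^2) = (2.92988 + (0.141)(1.23)) / (1 - (0.141)^2) = 3.10331 / 0.980119 = 3.166258.
  gamma(1) = phi_1 gamma(0) + c_1 = (0.141)(3.166258) + (1.23) = 1.676442.
For k = 2 (> q): gamma(2) = phi_1 gamma(1) = (0.141)(1.676442) = 0.236378.
Therefore gamma(2) = 0.2364 (to 4 decimal places).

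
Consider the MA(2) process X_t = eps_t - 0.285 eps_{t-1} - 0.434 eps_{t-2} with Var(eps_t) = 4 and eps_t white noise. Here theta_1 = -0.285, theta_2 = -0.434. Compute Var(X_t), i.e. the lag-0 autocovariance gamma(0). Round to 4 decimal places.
\gamma(0) = 5.0783

For an MA(q) process X_t = eps_t + sum_i theta_i eps_{t-i} with
Var(eps_t) = sigma^2, the variance is
  gamma(0) = sigma^2 * (1 + sum_i theta_i^2).
  sum_i theta_i^2 = (-0.285)^2 + (-0.434)^2 = 0.081225 + 0.188356 = 0.269581.
  gamma(0) = 4 * (1 + 0.269581) = 4 * 1.269581 = 5.078324, which rounds to 5.0783.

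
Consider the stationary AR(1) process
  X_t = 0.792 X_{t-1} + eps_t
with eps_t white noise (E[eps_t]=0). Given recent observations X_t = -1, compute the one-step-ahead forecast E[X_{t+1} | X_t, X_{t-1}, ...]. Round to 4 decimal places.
E[X_{t+1} \mid \mathcal F_t] = -0.7920

For an AR(p) model X_t = c + sum_i phi_i X_{t-i} + eps_t, the
one-step-ahead conditional mean is
  E[X_{t+1} | X_t, ...] = c + sum_i phi_i X_{t+1-i}.
Substitute known values:
  E[X_{t+1} | ...] = (0.792) * (-1)
                   = -0.7920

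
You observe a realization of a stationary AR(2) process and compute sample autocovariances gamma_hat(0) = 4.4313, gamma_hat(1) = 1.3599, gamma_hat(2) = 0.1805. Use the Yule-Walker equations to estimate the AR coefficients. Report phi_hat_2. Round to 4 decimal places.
\hat\phi_{2} = -0.0590

The Yule-Walker equations for an AR(p) process read, in matrix form,
  Gamma_p phi = r_p,   with   (Gamma_p)_{ij} = gamma(|i - j|),
                       (r_p)_i = gamma(i),   i,j = 1..p.
Substitute the sample gammas (Toeplitz matrix and right-hand side of size 2):
  Gamma_p = [[4.4313, 1.3599], [1.3599, 4.4313]]
  r_p     = [1.3599, 0.1805]
Written out:
  4.4313 phi_1 + 1.3599 phi_2 = 1.3599
  1.3599 phi_1 + 4.4313 phi_2 = 0.1805
Solve by Cramer's rule:
  det = gamma(0)^2 - gamma(1)^2 = (4.4313)^2 - (1.3599)^2 = 19.63641969 - 1.84932801 = 17.78709168
  phi_hat_1 = [gamma(1) gamma(0) - gamma(1) gamma(2)] / det = [(1.3599)(4.4313) - (1.3599)(0.1805)] / 17.78709168 = 5.78066292 / 17.78709168 = 0.325
  phi_hat_2 = [gamma(0) gamma(2) - gamma(1)^2] / det = [(4.4313)(0.1805) - (1.3599)^2] / 17.78709168 = -1.04947836 / 17.78709168 = -0.059
So phi_hat = [0.3250, -0.0590].
Therefore phi_hat_2 = -0.0590.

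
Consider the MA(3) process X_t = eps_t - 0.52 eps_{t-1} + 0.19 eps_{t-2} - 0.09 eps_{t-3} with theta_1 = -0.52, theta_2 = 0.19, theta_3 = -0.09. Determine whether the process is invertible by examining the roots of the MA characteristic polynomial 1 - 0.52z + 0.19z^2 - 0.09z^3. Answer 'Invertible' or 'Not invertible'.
\text{Invertible}

The MA(q) characteristic polynomial is P(z) = 1 - 0.52z + 0.19z^2 - 0.09z^3.
Invertibility requires all roots to lie outside the unit circle, i.e. |z| > 1 for every root.
Degree 3: look for a simple real root z0 first, then factor out (1 - z/z0) and solve the remaining quadratic.
Testing z0 = 2: P(2) = 1 + (-0.52)(2) + (0.19)(2)^2 + (-0.09)(2)^3
  = 1 + (-1.04) + (0.76) + (-0.72) = 0.  So z_0 = 2 is a root, |z_0| = 2.
Divide out the factor (1 - 0.5 z) = (1 - z/z0) (since 1/z0 = 0.5):
  P(z) = (1 - 0.5 z)(1 + (-0.02) z + (0.18) z^2)
  [check: z-coef -0.02 - (0.5) = -0.52; z^2-coef 0.18 - (0.5)(-0.02) = 0.19; z^3-coef -(0.5)(0.18) = -0.09.]
Remaining roots from the quadratic factor 1 + (-0.02) z + (0.18) z^2:
  Set 1 + (-0.02) z + (0.18) z^2 = 0, i.e. a z^2 + b z + c = 0 with a = 0.18, b = -0.02, c = 1.
  Discriminant D = b^2 - 4ac = (-0.02)^2 - 4*(0.18)*1 = 0.0004 - (0.72) = -0.7196.
  D < 0, so the roots are the complex-conjugate pair z = (-b +/- i sqrt(-D)) / (2a) = 0.0556 +/- 2.3564i.
  For a conjugate pair |z|^2 = z * conj(z) = (product of roots) = c/a = 1/(0.18) = 5.555556, so |z| = sqrt(5.555556) = 2.357 for both roots.
Moduli of all roots: 2.0000, 2.3570, 2.3570.
All moduli strictly greater than 1? Yes.
Verdict: Invertible.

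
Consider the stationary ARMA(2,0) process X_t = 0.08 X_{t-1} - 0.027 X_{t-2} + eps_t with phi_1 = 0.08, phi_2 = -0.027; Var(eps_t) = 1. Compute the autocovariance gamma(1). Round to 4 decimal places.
\gamma(1) = 0.0784

Multiply the model equation by X_{t-k} and take expectations. With theta_0 = psi_0 = 1 and psi_j the MA(infinity) weights, this gives
  gamma(k) - sum_i phi_i gamma(k-i) = c_k,
  c_k = sigma^2 * sum_{j=k..q} theta_j psi_{j-k}   (c_k = 0 for k > q),
using gamma(-m) = gamma(m).
Pure AR (q = 0): c_0 = sigma^2 = 1, c_k = 0 for k >= 1.
Equations for k = 0, 1, 2 (AR order 2, c_2 = 0):
  (E0) gamma(0) = phi_1 gamma(1) + phi_2 gamma(2) + c_0
  (E1) gamma(1) = phi_1 gamma(0) + phi_2 gamma(1) + c_1
  (E2) gamma(2) = phi_1 gamma(1) + phi_2 gamma(0)
From (E1): gamma(1) = A gamma(0) + B with
  A = phi_1 / (1 - phi_2) = 0.08 / 1.027 = 0.077897,   B = c_1 / (1 - phi_2) = 0 / 1.027 = 0.
Insert (E2) into (E0): gamma(0) (1 - phi_2^2) = phi_1 (1 + phi_2) gamma(1) + c_0.
  phi_1 (1 + phi_2) = (0.08)(0.973) = 0.07784,   1 - phi_2^2 = 0.999271.
Replace gamma(1) by A gamma(0) + B and collect gamma(0):
  gamma(0) [0.999271 - (0.07784)(0.077897)] = c_0 = 1
  gamma(0) * 0.993208 = 1
  gamma(0) = 1 / 0.993208 = 1.006839.
  gamma(1) = A gamma(0) = (0.077897)(1.006839) = 0.07843.
Therefore gamma(1) = 0.0784 (to 4 decimal places).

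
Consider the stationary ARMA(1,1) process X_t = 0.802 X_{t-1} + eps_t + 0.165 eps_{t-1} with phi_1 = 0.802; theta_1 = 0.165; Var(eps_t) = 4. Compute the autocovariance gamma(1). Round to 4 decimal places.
\gamma(1) = 12.2755

Multiply the model equation by X_{t-k} and take expectations. With theta_0 = psi_0 = 1 and psi_j the MA(infinity) weights, this gives
  gamma(k) - sum_i phi_i gamma(k-i) = c_k,
  c_k = sigma^2 * sum_{j=k..q} theta_j psi_{j-k}   (c_k = 0 for k > q),
using gamma(-m) = gamma(m).
psi-weights needed (psi_j = theta_j + sum_i phi_i psi_{j-i}):
  psi_1 = theta_1 + phi_1 = 0.165 + (0.802) = 0.967
Right-hand sides:
  c_0 = sigma^2 (1 + theta_1 psi_1) = 4 * (1 + (0.165)(0.967)) = 4 * 1.159555 = 4.63822
  c_1 = sigma^2 theta_1 = 4 * (0.165) = 0.66
  c_2 = 0
Equations for k = 0 and k = 1 (AR order 1):
  gamma(0) = phi_1 gamma(1) + c_0
  gamma(1) = phi_1 gamma(0) + c_1
Substituting the second into the first: gamma(0) (1 - phi_1^2) = c_0 + phi_1 c_1, so
  gamma(0) = (c_0 + phi_1 c_1) / (1 - phi_1^2) = (4.63822 + (0.802)(0.66)) / (1 - (0.802)^2) = 5.16754 / 0.356796 = 14.483178.
  gamma(1) = phi_1 gamma(0) + c_1 = (0.802)(14.483178) + (0.66) = 12.275509.
Therefore gamma(1) = 12.2755 (to 4 decimal places).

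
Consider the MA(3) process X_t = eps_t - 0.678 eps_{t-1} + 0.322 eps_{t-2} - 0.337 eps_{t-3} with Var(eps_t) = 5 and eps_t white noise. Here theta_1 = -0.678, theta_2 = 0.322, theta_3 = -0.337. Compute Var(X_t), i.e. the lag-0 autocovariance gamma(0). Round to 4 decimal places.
\gamma(0) = 8.3847

For an MA(q) process X_t = eps_t + sum_i theta_i eps_{t-i} with
Var(eps_t) = sigma^2, the variance is
  gamma(0) = sigma^2 * (1 + sum_i theta_i^2).
  sum_i theta_i^2 = (-0.678)^2 + (0.322)^2 + (-0.337)^2 = 0.459684 + 0.103684 + 0.113569 = 0.676937.
  gamma(0) = 5 * (1 + 0.676937) = 5 * 1.676937 = 8.384685, which rounds to 8.3847.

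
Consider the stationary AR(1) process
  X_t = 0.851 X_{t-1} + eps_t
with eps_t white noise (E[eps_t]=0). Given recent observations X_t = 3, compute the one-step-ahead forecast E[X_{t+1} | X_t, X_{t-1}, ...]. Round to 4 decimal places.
E[X_{t+1} \mid \mathcal F_t] = 2.5530

For an AR(p) model X_t = c + sum_i phi_i X_{t-i} + eps_t, the
one-step-ahead conditional mean is
  E[X_{t+1} | X_t, ...] = c + sum_i phi_i X_{t+1-i}.
Substitute known values:
  E[X_{t+1} | ...] = (0.851) * (3)
                   = 2.5530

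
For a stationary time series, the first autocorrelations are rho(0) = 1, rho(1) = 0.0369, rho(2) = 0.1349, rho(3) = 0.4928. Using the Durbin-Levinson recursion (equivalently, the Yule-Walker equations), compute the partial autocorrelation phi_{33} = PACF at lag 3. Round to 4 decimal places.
\phi_{33} = 0.4930

The PACF at lag k is phi_{kk}, the last component of the solution
to the Yule-Walker system G_k phi = r_k where
  (G_k)_{ij} = rho(|i - j|), (r_k)_i = rho(i), i,j = 1..k.
Equivalently, Durbin-Levinson gives phi_{kk} iteratively:
  phi_{11} = rho(1)
  phi_{kk} = [rho(k) - sum_{j=1..k-1} phi_{k-1,j} rho(k-j)]
            / [1 - sum_{j=1..k-1} phi_{k-1,j} rho(j)],
  phi_{k,j} = phi_{k-1,j} - phi_{kk} phi_{k-1,k-j},  j = 1..k-1.
Step k = 1:
  phi_11 = rho(1) = 0.0369.
Step k = 2:
  phi_22 = [rho(2) - phi_11 rho(1)] / [1 - phi_11 rho(1)] = [0.1349 - (0.0369)(0.0369)] / [1 - (0.0369)(0.0369)]
         = 0.13353839 / 0.99863839 = 0.13372.
  Update: phi_21 = phi_11 - phi_22 phi_11 = 0.0369 - (0.13372)(0.0369) = 0.031966.
Step k = 3:
  phi_33 = [rho(3) - phi_21 rho(2) - phi_22 rho(1)] / [1 - phi_21 rho(1) - phi_22 rho(2)]
    numerator   = 0.4928 - (0.031966)(0.1349) - (0.13372)(0.0369) = 0.48355354
    denominator = 1 - (0.031966)(0.0369) - (0.13372)(0.1349) = 0.98078157
  phi_33 = 0.48355354 / 0.98078157 = 0.493.
Therefore phi_{33} = 0.4930.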